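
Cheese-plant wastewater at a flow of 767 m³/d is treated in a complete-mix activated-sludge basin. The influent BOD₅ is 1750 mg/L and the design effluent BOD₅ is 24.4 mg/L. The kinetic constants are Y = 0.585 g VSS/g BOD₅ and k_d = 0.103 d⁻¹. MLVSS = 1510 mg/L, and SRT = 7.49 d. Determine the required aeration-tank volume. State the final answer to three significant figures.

V ≈ 2170 m³

Rearranging the biomass balance for a CMAS with decay, V = Y·Q·ΔS·θ_c / [X·(1+k_d θ_c)] = 0.585 × 767 × (1750 − 24.4) × 7.49 / [1510 × (1 + 0.103 × 7.49)] = 5.8×10^6 / 2675 = 2168 m³.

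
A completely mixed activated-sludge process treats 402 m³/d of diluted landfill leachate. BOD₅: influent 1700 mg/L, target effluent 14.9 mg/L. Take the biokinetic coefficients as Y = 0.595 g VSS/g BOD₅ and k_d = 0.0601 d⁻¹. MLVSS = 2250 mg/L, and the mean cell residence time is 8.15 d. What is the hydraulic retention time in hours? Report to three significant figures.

Steady-state biomass mass balance: V·X·(1 + k_d·θ_c) = Y·Q·(S₀ − S)·θ_c, so V = 0.595 × 402 × (1700 − 14.9) × 8.15 / [2250 × (1 + 0.0601 × 8.15)] = 3.28×10^6 / 3352 = 980.0 m³.
Hydraulic retention time τ = V/Q = 980.0 / 402 = 2.438 d = 58.51 h.

τ ≈ 58.5 h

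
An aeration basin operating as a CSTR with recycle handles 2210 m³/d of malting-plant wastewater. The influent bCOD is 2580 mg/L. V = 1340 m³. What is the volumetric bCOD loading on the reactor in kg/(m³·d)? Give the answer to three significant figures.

Volumetric loading L_v = Q·S₀ / V = 2210 × 2580 g/m³ / 1340 m³ = 4255 g/(m³·d) = 4.255 kg bCOD/(m³·d).

L_v ≈ 4.26 kg bCOD/(m³·d)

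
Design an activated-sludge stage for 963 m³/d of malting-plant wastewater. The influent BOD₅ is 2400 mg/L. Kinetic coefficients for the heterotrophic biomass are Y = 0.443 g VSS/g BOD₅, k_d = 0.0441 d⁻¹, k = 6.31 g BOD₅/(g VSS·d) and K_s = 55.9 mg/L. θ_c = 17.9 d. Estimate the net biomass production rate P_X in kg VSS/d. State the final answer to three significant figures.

From the Monod/SRT balance for a CMAS, S = K_s·(1+k_d θ_c)/[θ_c·(Y k − k_d) − 1] = 55.9 × (1 + 0.0441 × 17.9) / [17.9 × (0.443 × 6.31 − 0.0441) − 1] = 100.0 / 48.25 = 2.073 mg/L.
Observed yield with endogenous decay: Y_obs = Y / (1 + k_d·θ_c) = 0.443 / (1 + 0.0441 × 17.9) = 0.443 / 1.789 = 0.2476 g VSS/g BOD₅.
Substrate removed = Q·(S₀ − S) = 963 m³/d × (2400 − 2.07) g/m³ = 2.31×10^6 g/d = 2309 kg/d.
Biomass produced: P_X = Y_obs·Q·ΔS = 0.2476 × 2309 ≈ 571.7 kg VSS/d.

P_X ≈ 572 kg VSS/d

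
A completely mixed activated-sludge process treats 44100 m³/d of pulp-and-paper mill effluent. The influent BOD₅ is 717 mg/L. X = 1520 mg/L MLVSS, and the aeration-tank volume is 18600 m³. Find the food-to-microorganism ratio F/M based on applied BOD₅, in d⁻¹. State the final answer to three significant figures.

F/M ≈ 1.12 d⁻¹

F/M = Q·S₀ / (V·X) = 44100 × 717 / (18600 × 1520) = 1.118 g BOD₅·(g VSS·d)⁻¹.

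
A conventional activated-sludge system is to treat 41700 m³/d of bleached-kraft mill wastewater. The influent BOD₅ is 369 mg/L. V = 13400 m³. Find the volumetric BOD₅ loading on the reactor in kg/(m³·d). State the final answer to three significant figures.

L_v = Q S₀ / V = 41700 × 369 × 10⁻³ / 13400 = 1.148 kg/(m³·d).

L_v ≈ 1.15 kg BOD₅/(m³·d)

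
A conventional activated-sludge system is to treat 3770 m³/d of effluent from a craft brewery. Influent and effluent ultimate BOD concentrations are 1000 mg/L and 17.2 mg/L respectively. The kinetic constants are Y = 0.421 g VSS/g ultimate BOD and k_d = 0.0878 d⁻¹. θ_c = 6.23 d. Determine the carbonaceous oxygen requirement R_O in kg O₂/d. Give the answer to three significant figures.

R_O ≈ 2270 kg O₂/d

The observed yield is Y_obs = Y/(1 + k_d·θ_c) = 0.421 / (1 + 0.0878 × 6.23) = 0.421 / 1.547 = 0.2721 g VSS per g ultimate BOD removed.
Q·(S₀ − S) = 3770 × (1000 − 17.2) × 10⁻³ = 3705 kg/d removed.
Biomass synthesised: P_X = Y_obs × 3705 = 1008 kg VSS/d.
R_O = Q·(S₀ − S) − 1.42·P_X = 3705 − 1.42 × 1008 = 2273 kg O₂/d.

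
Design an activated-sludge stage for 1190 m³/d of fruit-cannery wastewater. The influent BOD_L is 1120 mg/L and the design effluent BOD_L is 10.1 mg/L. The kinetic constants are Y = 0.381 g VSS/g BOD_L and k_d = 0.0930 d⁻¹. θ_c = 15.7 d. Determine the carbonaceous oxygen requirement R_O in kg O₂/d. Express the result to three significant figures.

R_O ≈ 1030 kg O₂/d

Observed yield with endogenous decay: Y_obs = Y / (1 + k_d·θ_c) = 0.381 / (1 + 0.0930 × 15.7) = 0.381 / 2.460 = 0.1549 g VSS/g BOD_L.
Mass of BOD_L removed per day: Q(S₀ − S) = 1190 × 1110 g/m³ = 1321 kg/d.
P_X = Y_obs·Q·(S₀ − S) = 0.1549 × 1321 = 204.6 kg VSS/d.
R_O = Q·(S₀ − S) − 1.42·P_X = 1321 − 1.42 × 204.6 = 1030 kg O₂/d.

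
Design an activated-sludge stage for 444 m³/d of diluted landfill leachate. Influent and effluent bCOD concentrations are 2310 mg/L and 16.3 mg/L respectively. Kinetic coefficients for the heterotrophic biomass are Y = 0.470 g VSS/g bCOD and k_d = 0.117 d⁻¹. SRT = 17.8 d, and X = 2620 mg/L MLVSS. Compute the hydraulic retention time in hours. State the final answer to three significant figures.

τ ≈ 57.0 h

Steady-state biomass mass balance: V·X·(1 + k_d·θ_c) = Y·Q·(S₀ − S)·θ_c, so V = 0.470 × 444 × (2310 − 16.3) × 17.8 / [2620 × (1 + 0.117 × 17.8)] = 8.52×10^6 / 8076 = 1055 m³.
HRT = V/Q = 1055 m³ / 444 m³·d⁻¹ = 2.376 d × 24 = 57.02 h.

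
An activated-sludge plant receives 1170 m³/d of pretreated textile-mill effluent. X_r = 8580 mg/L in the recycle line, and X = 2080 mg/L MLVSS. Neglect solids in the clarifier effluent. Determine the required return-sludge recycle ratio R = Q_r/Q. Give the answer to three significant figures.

R ≈ 0.320

Solids balance on the clarifier gives (1+R)X = R·X_r, so R = X/(X_r − X) = 2080 / (8580 − 2080) = 0.3200.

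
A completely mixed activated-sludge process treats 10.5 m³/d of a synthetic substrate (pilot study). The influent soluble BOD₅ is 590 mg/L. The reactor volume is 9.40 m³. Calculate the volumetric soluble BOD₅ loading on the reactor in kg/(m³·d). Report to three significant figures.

L_v = Q S₀ / V = 10.5 × 590 × 10⁻³ / 9.400 = 0.6590 kg/(m³·d).

L_v ≈ 0.659 kg soluble BOD₅/(m³·d)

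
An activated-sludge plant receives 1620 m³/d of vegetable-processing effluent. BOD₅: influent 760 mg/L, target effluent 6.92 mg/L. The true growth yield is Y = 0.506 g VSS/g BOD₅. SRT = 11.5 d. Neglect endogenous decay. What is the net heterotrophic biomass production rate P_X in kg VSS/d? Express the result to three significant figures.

Since k_d ≈ 0, Y_obs = Y = 0.506 g VSS/g BOD₅.
Q·(S₀ − S) = 1620 × (760 − 6.92) × 10⁻³ = 1220 kg/d removed.
Net biomass production P_X = Y_obs × Q·(S₀ − S) = 0.5060 × 1220 = 617.3 kg VSS/d.

P_X ≈ 617 kg VSS/d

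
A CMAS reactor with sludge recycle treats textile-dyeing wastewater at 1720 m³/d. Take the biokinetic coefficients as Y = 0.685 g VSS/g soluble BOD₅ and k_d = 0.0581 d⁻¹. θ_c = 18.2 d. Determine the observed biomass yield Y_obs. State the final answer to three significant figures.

Observed yield with endogenous decay: Y_obs = Y / (1 + k_d·θ_c) = 0.685 / (1 + 0.0581 × 18.2) = 0.685 / 2.057 = 0.3329 g VSS/g soluble BOD₅.

Y_obs ≈ 0.333 g VSS/g soluble BOD₅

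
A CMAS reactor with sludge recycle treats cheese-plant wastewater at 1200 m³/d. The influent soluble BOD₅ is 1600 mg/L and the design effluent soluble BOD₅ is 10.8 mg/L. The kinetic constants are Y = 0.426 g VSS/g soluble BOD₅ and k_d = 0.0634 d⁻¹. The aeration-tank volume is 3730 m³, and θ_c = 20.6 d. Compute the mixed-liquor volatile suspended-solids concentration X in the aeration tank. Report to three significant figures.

X ≈ 1950 mg/L

From V·X·(1 + k_d·θ_c) = Y·Q·(S₀ − S)·θ_c: X = 0.426 × 1200 × (1600 − 10.8) × 20.6 / [3730 × (1 + 0.0634 × 20.6)] = 1946 mg/L.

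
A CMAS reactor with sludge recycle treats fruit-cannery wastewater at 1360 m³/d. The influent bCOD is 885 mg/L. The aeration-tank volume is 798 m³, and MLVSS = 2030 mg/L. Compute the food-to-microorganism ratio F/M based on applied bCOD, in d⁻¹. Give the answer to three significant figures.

F/M ≈ 0.743 d⁻¹

F/M = applied load / biomass = Q·S₀/(V·X) = 1360 × 885 / (798.0 × 2030) = 0.7430 d⁻¹.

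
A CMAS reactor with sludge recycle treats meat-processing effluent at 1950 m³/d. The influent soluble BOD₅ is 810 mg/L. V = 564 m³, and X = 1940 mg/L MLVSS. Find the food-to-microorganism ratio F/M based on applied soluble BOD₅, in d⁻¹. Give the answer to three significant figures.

F/M = applied load / biomass = Q·S₀/(V·X) = 1950 × 810 / (564.0 × 1940) = 1.444 d⁻¹.

F/M ≈ 1.44 d⁻¹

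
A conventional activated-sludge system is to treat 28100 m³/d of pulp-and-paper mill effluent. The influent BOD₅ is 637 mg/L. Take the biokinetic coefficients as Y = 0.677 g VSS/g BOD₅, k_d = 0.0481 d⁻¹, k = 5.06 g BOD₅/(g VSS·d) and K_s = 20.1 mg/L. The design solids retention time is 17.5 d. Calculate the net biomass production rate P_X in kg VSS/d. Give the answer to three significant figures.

P_X ≈ 6570 kg VSS/d

For a completely mixed reactor with recycle the Lawrence–McCarty relation gives S = K_s·(1 + k_d·θ_c) / [θ_c·(Y·k − k_d) − 1] = 20.1 × (1 + 0.0481 × 17.5) / [17.5 × (0.677 × 5.06 − 0.0481) − 1] = 37.02 / 58.11 = 0.6371 mg/L.
Observed yield with endogenous decay: Y_obs = Y / (1 + k_d·θ_c) = 0.677 / (1 + 0.0481 × 17.5) = 0.677 / 1.842 = 0.3676 g VSS/g BOD₅.
ΔS = 637 − 0.637 = 636.4 mg/L, so the substrate removal rate is 28100 × 636.4/1000 = 17882 kg BOD₅/d.
Biomass produced: P_X = Y_obs·Q·ΔS = 0.3676 × 17882 ≈ 6573 kg VSS/d.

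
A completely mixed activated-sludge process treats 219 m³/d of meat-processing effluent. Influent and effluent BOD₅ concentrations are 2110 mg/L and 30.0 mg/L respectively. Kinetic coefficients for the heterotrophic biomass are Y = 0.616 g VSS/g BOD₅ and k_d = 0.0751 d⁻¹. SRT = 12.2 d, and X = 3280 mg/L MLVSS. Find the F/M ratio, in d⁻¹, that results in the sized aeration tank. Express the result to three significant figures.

From the SRT design equation V = Y Q (S₀−S) θ_c / [X (1 + k_d θ_c)] = 0.616 × 219 × (2110 − 30.0) × 12.2 / [3280 × (1 + 0.0751 × 12.2)] = 3.42×10^6 / 6285 = 544.7 m³.
F/M = applied load / biomass = Q·S₀/(V·X) = 219 × 2110 / (544.7 × 3280) = 0.2587 d⁻¹.

F/M ≈ 0.259 d⁻¹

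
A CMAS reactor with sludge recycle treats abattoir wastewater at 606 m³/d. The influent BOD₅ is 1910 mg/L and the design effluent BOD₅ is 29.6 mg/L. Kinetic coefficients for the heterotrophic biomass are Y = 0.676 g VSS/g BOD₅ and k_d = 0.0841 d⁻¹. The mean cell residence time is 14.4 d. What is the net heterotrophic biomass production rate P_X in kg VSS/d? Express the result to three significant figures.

Observed yield with endogenous decay: Y_obs = Y / (1 + k_d·θ_c) = 0.676 / (1 + 0.0841 × 14.4) = 0.676 / 2.211 = 0.3057 g VSS/g BOD₅.
Mass of BOD₅ removed per day: Q(S₀ − S) = 606 × 1880 g/m³ = 1140 kg/d.
P_X = Y_obs · Q(S₀ − S) = 0.3057 × 1140 = 348.4 kg VSS/d.

P_X ≈ 348 kg VSS/d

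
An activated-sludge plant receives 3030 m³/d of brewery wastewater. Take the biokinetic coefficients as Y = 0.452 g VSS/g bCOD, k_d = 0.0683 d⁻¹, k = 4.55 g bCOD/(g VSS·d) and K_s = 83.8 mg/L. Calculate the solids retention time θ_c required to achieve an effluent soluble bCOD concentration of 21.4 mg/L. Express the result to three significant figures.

θ_c ≈ 2.86 d

At the target effluent, Y k S/(K_s+S) = 0.452×4.55×21.4/105.2 = 0.4184 d⁻¹.
Then 1/θ_c = μ − k_d = 0.4184 − 0.0683 = 0.3501 d⁻¹, giving θ_c = 2.857 d.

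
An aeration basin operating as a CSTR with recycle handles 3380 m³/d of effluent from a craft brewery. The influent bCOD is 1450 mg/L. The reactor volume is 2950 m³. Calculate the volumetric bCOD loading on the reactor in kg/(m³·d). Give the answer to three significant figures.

L_v ≈ 1.66 kg bCOD/(m³·d)

Volumetric loading L_v = Q·S₀ / V = 3380 × 1450 g/m³ / 2950 m³ = 1661 g/(m³·d) = 1.661 kg bCOD/(m³·d).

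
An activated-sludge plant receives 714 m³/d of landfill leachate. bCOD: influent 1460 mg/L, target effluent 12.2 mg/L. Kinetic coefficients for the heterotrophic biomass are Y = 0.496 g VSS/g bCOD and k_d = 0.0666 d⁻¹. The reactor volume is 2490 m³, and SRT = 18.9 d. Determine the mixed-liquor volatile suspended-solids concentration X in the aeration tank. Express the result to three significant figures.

X ≈ 1720 mg/L

X = Y·Q·ΔS·θ_c / [V·(1 + k_d θ_c)] = 0.496 × 714 × (1460 − 12.2) × 18.9 / [2490 × (1 + 0.0666 × 18.9)] = 1723 mg/L.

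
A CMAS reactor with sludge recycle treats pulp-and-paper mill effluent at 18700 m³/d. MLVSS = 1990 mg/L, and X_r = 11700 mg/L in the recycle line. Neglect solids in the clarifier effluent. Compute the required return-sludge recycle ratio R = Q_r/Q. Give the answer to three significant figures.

R ≈ 0.205

Mass balance around the secondary clarifier (neglecting effluent solids): R = X / (X_r − X) = 1990 / (11700 − 1990) = 0.2049.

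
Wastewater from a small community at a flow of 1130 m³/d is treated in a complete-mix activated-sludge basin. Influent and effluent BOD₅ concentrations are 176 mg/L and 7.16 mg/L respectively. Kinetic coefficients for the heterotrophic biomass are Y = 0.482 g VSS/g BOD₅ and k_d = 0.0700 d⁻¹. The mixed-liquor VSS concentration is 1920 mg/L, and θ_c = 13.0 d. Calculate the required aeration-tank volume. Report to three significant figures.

V ≈ 326 m³

Rearranging the biomass balance for a CMAS with decay, V = Y·Q·ΔS·θ_c / [X·(1+k_d θ_c)] = 0.482 × 1130 × (176 − 7.16) × 13.0 / [1920 × (1 + 0.0700 × 13.0)] = 1.2×10^6 / 3667 = 326.0 m³.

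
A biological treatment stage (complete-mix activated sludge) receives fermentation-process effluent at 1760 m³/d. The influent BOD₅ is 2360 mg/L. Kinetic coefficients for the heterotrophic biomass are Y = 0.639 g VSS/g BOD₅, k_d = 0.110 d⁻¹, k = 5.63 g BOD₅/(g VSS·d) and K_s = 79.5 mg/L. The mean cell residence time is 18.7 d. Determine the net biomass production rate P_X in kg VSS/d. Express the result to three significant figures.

For a completely mixed reactor with recycle the Lawrence–McCarty relation gives S = K_s·(1 + k_d·θ_c) / [θ_c·(Y·k − k_d) − 1] = 79.5 × (1 + 0.110 × 18.7) / [18.7 × (0.639 × 5.63 − 0.110) − 1] = 243.0 / 64.22 = 3.785 mg/L.
Y_obs = Y / (1 + k_d θ_c) = 0.639 / (1 + 0.110 × 18.7) = 0.639 / 3.057 = 0.2090.
Substrate removed = Q·(S₀ − S) = 1760 m³/d × (2360 − 3.78) g/m³ = 4.15×10^6 g/d = 4147 kg/d.
P_X = Y_obs · Q(S₀ − S) = 0.2090 × 4147 = 866.8 kg VSS/d.

P_X ≈ 867 kg VSS/d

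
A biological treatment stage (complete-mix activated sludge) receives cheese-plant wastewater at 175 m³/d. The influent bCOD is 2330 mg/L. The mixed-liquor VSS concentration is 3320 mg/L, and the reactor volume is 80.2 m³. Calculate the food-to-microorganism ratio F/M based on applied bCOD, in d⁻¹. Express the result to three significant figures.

F/M ≈ 1.53 d⁻¹

F/M = Q·S₀ / (V·X) = 175 × 2330 / (80.20 × 3320) = 1.531 g bCOD·(g VSS·d)⁻¹.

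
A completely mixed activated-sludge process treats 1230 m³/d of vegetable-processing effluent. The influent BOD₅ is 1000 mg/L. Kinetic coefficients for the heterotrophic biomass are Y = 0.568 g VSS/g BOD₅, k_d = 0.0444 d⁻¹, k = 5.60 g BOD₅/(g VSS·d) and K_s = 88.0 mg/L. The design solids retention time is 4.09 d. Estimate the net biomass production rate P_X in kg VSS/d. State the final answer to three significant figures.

From the Monod/SRT balance for a CMAS, S = K_s·(1+k_d θ_c)/[θ_c·(Y k − k_d) − 1] = 88.0 × (1 + 0.0444 × 4.09) / [4.09 × (0.568 × 5.60 − 0.0444) − 1] = 104.0 / 11.83 = 8.791 mg/L.
Y_obs = Y / (1 + k_d θ_c) = 0.568 / (1 + 0.0444 × 4.09) = 0.568 / 1.182 = 0.4807.
Mass of BOD₅ removed per day: Q(S₀ − S) = 1230 × 991.2 g/m³ = 1219 kg/d.
Biomass produced: P_X = Y_obs·Q·ΔS = 0.4807 × 1219 ≈ 586.1 kg VSS/d.

P_X ≈ 586 kg VSS/d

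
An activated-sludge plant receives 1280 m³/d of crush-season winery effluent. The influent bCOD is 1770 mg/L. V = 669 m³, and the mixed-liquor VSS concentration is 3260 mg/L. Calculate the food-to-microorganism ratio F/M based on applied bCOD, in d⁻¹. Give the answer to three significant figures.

F/M = Q·S₀ / (V·X) = 1280 × 1770 / (669.0 × 3260) = 1.039 g bCOD·(g VSS·d)⁻¹.

F/M ≈ 1.04 d⁻¹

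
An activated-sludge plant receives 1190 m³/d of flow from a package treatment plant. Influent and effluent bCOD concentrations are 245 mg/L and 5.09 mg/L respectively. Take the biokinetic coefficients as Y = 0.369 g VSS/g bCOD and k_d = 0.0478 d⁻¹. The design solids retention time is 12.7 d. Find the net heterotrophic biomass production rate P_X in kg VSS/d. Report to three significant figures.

P_X ≈ 65.6 kg VSS/d

Correct the yield for decay: Y_obs = Y/(1 + k_d θ_c) = 0.369 / (1 + 0.0478 × 12.7) = 0.369 / 1.607 = 0.2296.
Substrate removed = Q·(S₀ − S) = 1190 m³/d × (245 − 5.09) g/m³ = 2.85×10^5 g/d = 285.5 kg/d.
P_X = Y_obs · Q(S₀ − S) = 0.2296 × 285.5 = 65.55 kg VSS/d.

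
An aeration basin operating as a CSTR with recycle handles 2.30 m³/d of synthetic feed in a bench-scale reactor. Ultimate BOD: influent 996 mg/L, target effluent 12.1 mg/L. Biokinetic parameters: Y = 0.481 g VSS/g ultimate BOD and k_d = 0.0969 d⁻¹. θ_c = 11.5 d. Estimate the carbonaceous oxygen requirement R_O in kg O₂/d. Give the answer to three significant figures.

The observed yield is Y_obs = Y/(1 + k_d·θ_c) = 0.481 / (1 + 0.0969 × 11.5) = 0.481 / 2.114 = 0.2275 g VSS per g ultimate BOD removed.
Substrate removed = Q·(S₀ − S) = 2.30 m³/d × (996 − 12.1) g/m³ = 2.26×10^3 g/d = 2.263 kg/d.
P_X = Y_obs·Q·(S₀ − S) = 0.2275 × 2.263 = 0.5148 kg VSS/d.
R_O = Q·(S₀ − S) − 1.42·P_X = 2.263 − 1.42 × 0.5148 = 1.532 kg O₂/d.

R_O ≈ 1.53 kg O₂/d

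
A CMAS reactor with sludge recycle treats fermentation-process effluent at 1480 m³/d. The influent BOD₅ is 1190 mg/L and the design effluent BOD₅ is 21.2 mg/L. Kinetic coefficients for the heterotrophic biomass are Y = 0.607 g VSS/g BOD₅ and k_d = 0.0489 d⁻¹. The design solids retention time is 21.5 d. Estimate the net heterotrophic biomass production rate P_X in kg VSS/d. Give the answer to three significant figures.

P_X ≈ 512 kg VSS/d

The observed yield is Y_obs = Y/(1 + k_d·θ_c) = 0.607 / (1 + 0.0489 × 21.5) = 0.607 / 2.051 = 0.2959 g VSS per g BOD₅ removed.
Substrate removed = Q·(S₀ − S) = 1480 m³/d × (1190 − 21.2) g/m³ = 1.73×10^6 g/d = 1730 kg/d.
So the net sludge growth is P_X = 0.2959 × 1730 = 511.9 kg VSS/d.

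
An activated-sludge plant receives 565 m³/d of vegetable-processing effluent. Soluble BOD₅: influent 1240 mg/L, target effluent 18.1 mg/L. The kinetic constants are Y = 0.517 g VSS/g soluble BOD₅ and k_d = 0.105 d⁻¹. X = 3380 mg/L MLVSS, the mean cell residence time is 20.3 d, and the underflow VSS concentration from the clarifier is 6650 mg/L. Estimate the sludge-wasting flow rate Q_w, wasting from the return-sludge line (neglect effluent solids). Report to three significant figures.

Q_w ≈ 17.1 m³/d

Steady-state biomass mass balance: V·X·(1 + k_d·θ_c) = Y·Q·(S₀ − S)·θ_c, so V = 0.517 × 565 × (1240 − 18.1) × 20.3 / [3380 × (1 + 0.105 × 20.3)] = 7.25×10^6 / 10584 = 684.5 m³.
Q_w = (V·X)/(θ_c X_r) = 684.5 × 3380 / (20.3 × 6650) = 17.14 m³/d.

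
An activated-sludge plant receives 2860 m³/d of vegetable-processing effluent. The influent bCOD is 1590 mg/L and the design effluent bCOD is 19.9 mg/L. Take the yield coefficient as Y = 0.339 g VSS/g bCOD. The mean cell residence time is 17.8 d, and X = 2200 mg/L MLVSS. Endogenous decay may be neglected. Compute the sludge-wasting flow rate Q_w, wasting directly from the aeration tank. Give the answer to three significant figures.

With k_d = 0 the design equation reduces to V = Y Q (S₀−S) θ_c / X = 0.339 × 2860 × (1590 − 19.9) × 17.8 / 2200 = 12317 m³.
For wasting at MLVSS concentration, Q_w = V/θ_c = 12317/17.8 = 691.9 m³/d.

Q_w ≈ 692 m³/d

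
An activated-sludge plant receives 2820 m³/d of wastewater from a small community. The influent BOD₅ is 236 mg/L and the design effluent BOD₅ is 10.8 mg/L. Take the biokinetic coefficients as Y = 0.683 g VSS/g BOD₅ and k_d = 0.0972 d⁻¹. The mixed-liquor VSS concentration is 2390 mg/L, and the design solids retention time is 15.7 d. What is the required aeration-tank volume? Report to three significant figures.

V ≈ 1130 m³

Rearranging the biomass balance for a CMAS with decay, V = Y·Q·ΔS·θ_c / [X·(1+k_d θ_c)] = 0.683 × 2820 × (236 − 10.8) × 15.7 / [2390 × (1 + 0.0972 × 15.7)] = 6.81×10^6 / 6037 = 1128 m³.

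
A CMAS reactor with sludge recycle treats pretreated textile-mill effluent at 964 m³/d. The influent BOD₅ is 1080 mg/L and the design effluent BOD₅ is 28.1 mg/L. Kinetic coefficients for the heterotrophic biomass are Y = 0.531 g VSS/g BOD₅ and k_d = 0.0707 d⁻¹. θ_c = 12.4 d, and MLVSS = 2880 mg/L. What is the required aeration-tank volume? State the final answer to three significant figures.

V ≈ 1240 m³

Rearranging the biomass balance for a CMAS with decay, V = Y·Q·ΔS·θ_c / [X·(1+k_d θ_c)] = 0.531 × 964 × (1080 − 28.1) × 12.4 / [2880 × (1 + 0.0707 × 12.4)] = 6.68×10^6 / 5405 = 1235 m³.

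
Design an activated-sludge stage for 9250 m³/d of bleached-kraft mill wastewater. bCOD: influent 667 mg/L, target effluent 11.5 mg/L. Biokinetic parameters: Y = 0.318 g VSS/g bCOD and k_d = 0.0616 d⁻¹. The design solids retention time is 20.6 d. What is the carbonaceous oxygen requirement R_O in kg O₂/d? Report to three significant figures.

Correct the yield for decay: Y_obs = Y/(1 + k_d θ_c) = 0.318 / (1 + 0.0616 × 20.6) = 0.318 / 2.269 = 0.1402.
Substrate removed = Q·(S₀ − S) = 9250 m³/d × (667 − 11.5) g/m³ = 6.06×10^6 g/d = 6063 kg/d.
Net sludge production P_X = 0.1402 × 6063 = 849.8 kg VSS/d.
R_O = Q·ΔS − 1.42 P_X = 6063 − 1207 = 4857 kg O₂/d.

R_O ≈ 4860 kg O₂/d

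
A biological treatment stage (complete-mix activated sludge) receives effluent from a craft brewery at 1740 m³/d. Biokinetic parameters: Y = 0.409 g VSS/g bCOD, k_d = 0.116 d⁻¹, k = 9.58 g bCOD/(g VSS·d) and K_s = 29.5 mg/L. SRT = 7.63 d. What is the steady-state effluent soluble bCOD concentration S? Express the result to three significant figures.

For a completely mixed reactor with recycle the Lawrence–McCarty relation gives S = K_s·(1 + k_d·θ_c) / [θ_c·(Y·k − k_d) − 1] = 29.5 × (1 + 0.116 × 7.63) / [7.63 × (0.409 × 9.58 − 0.116) − 1] = 55.61 / 28.01 = 1.985 mg/L.

S ≈ 1.99 mg/L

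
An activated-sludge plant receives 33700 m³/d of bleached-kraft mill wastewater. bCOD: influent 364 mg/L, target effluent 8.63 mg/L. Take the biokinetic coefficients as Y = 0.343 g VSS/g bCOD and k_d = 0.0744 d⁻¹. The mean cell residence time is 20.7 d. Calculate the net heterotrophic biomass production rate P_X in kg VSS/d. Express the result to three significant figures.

P_X ≈ 1620 kg VSS/d

Observed yield with endogenous decay: Y_obs = Y / (1 + k_d·θ_c) = 0.343 / (1 + 0.0744 × 20.7) = 0.343 / 2.540 = 0.1350 g VSS/g bCOD.
Q·(S₀ − S) = 33700 × (364 − 8.63) × 10⁻³ = 11976 kg/d removed.
Net biomass production P_X = Y_obs × Q·(S₀ − S) = 0.1350 × 11976 = 1617 kg VSS/d.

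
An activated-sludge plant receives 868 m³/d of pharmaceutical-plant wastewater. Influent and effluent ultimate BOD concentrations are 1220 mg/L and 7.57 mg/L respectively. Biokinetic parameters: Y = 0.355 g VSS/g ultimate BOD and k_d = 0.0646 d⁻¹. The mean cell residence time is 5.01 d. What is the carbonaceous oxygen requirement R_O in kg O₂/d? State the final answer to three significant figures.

Observed yield with endogenous decay: Y_obs = Y / (1 + k_d·θ_c) = 0.355 / (1 + 0.0646 × 5.01) = 0.355 / 1.324 = 0.2682 g VSS/g ultimate BOD.
Q·(S₀ − S) = 868 × (1220 − 7.57) × 10⁻³ = 1052 kg/d removed.
Biomass synthesised: P_X = Y_obs × 1052 = 282.2 kg VSS/d.
R_O = Q·ΔS − 1.42 P_X = 1052 − 400.8 = 651.6 kg O₂/d.

R_O ≈ 652 kg O₂/d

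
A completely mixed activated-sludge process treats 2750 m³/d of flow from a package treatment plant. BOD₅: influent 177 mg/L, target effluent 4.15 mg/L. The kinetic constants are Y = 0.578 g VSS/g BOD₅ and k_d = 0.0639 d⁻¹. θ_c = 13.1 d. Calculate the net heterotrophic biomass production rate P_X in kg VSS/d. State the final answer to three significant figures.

Y_obs = Y / (1 + k_d θ_c) = 0.578 / (1 + 0.0639 × 13.1) = 0.578 / 1.837 = 0.3146.
Substrate removed = Q·(S₀ − S) = 2750 m³/d × (177 − 4.15) g/m³ = 4.75×10^5 g/d = 475.3 kg/d.
P_X = Y_obs · Q(S₀ − S) = 0.3146 × 475.3 = 149.6 kg VSS/d.

P_X ≈ 150 kg VSS/d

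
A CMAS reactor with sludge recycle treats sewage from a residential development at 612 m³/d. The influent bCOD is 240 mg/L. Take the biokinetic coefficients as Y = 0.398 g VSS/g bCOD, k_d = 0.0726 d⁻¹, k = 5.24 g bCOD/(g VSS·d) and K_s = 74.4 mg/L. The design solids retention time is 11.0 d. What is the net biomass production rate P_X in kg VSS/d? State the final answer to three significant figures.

P_X ≈ 31.6 kg VSS/d

Effluent substrate depends only on kinetics and SRT: S = K_s(1 + k_d θ_c) / [θ_c(Yk − k_d) − 1] = 74.4 × (1 + 0.0726 × 11.0) / [11.0 × (0.398 × 5.24 − 0.0726) − 1] = 133.8 / 21.14 = 6.329 mg/L.
The observed yield is Y_obs = Y/(1 + k_d·θ_c) = 0.398 / (1 + 0.0726 × 11.0) = 0.398 / 1.799 = 0.2213 g VSS per g bCOD removed.
Q·(S₀ − S) = 612 × (240 − 6.33) × 10⁻³ = 143.0 kg/d removed.
P_X = Y_obs · Q(S₀ − S) = 0.2213 × 143.0 = 31.64 kg VSS/d.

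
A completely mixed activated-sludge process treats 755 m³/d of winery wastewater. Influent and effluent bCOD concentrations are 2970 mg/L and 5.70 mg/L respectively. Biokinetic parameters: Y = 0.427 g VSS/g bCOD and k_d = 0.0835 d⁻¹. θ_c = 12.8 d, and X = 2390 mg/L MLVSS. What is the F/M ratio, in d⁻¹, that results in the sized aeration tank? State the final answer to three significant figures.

F/M ≈ 0.379 d⁻¹

From the SRT design equation V = Y Q (S₀−S) θ_c / [X (1 + k_d θ_c)] = 0.427 × 755 × (2970 − 5.70) × 12.8 / [2390 × (1 + 0.0835 × 12.8)] = 1.22×10^7 / 4944 = 2474 m³.
F/M = Q·S₀ / (V·X) = 755 × 2970 / (2474 × 2390) = 0.3792 g bCOD·(g VSS·d)⁻¹.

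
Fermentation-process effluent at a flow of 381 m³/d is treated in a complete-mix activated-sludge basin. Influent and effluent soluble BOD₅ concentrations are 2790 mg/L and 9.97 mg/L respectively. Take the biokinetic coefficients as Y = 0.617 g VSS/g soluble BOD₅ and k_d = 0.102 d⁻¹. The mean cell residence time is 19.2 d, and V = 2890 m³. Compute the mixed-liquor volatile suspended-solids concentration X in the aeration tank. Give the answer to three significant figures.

Solving the biomass balance for X: X = Y Q (S₀−S) θ_c / [V (1+k_d θ_c)] = 0.617 × 381 × (2790 − 9.97) × 19.2 / [2890 × (1 + 0.102 × 19.2)] = 1468 mg/L.

X ≈ 1470 mg/L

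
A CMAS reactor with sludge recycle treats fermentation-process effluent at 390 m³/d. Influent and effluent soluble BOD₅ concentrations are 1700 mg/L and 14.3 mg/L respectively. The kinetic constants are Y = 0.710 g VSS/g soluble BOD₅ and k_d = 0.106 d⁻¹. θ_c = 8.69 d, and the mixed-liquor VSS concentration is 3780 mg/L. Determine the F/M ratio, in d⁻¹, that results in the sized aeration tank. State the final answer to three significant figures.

F/M ≈ 0.314 d⁻¹

Rearranging the biomass balance for a CMAS with decay, V = Y·Q·ΔS·θ_c / [X·(1+k_d θ_c)] = 0.710 × 390 × (1700 − 14.3) × 8.69 / [3780 × (1 + 0.106 × 8.69)] = 4.06×10^6 / 7262 = 558.6 m³.
F/M = Q·S₀ / (V·X) = 390 × 1700 / (558.6 × 3780) = 0.3140 g soluble BOD₅·(g VSS·d)⁻¹.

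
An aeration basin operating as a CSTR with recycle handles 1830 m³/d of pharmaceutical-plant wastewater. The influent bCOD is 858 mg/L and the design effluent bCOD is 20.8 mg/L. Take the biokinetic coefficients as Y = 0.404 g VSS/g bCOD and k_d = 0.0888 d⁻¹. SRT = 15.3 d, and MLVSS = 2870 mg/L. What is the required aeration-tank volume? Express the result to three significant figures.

V ≈ 1400 m³

Steady-state biomass mass balance: V·X·(1 + k_d·θ_c) = Y·Q·(S₀ − S)·θ_c, so V = 0.404 × 1830 × (858 − 20.8) × 15.3 / [2870 × (1 + 0.0888 × 15.3)] = 9.47×10^6 / 6769 = 1399 m³.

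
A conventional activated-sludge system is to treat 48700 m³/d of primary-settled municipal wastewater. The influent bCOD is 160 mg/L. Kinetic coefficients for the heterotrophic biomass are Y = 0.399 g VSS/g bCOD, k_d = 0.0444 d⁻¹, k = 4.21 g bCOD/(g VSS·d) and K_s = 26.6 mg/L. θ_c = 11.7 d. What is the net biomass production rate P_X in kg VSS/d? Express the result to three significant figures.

P_X ≈ 2020 kg VSS/d

For a completely mixed reactor with recycle the Lawrence–McCarty relation gives S = K_s·(1 + k_d·θ_c) / [θ_c·(Y·k − k_d) − 1] = 26.6 × (1 + 0.0444 × 11.7) / [11.7 × (0.399 × 4.21 − 0.0444) − 1] = 40.42 / 18.13 = 2.229 mg/L.
Observed yield with endogenous decay: Y_obs = Y / (1 + k_d·θ_c) = 0.399 / (1 + 0.0444 × 11.7) = 0.399 / 1.519 = 0.2626 g VSS/g bCOD.
ΔS = 160 − 2.23 = 157.8 mg/L, so the substrate removal rate is 48700 × 157.8/1000 = 7683 kg bCOD/d.
Net biomass production P_X = Y_obs × Q·(S₀ − S) = 0.2626 × 7683 = 2018 kg VSS/d.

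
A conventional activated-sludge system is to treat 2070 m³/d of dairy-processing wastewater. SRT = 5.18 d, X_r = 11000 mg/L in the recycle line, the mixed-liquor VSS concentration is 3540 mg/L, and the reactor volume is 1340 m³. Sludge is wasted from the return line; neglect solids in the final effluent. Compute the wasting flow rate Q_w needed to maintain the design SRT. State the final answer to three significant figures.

Wasting from the return line (neglecting effluent solids): Q_w = V·X / (θ_c·X_r) = 1340 × 3540 / (5.18 × 11000) = 83.25 m³/d.

Q_w ≈ 83.3 m³/d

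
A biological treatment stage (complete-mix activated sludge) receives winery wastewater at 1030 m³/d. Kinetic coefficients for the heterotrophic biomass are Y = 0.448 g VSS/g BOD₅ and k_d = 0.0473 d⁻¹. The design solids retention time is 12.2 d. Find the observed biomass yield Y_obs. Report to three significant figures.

The observed yield is Y_obs = Y/(1 + k_d·θ_c) = 0.448 / (1 + 0.0473 × 12.2) = 0.448 / 1.577 = 0.2841 g VSS per g BOD₅ removed.

Y_obs ≈ 0.284 g VSS/g BOD₅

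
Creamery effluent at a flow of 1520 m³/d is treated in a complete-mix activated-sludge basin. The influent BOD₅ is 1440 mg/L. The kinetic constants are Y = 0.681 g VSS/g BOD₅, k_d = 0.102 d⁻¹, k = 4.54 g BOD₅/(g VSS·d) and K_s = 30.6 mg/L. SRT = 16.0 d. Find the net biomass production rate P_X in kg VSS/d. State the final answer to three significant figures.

P_X ≈ 566 kg VSS/d

From the Monod/SRT balance for a CMAS, S = K_s·(1+k_d θ_c)/[θ_c·(Y k − k_d) − 1] = 30.6 × (1 + 0.102 × 16.0) / [16.0 × (0.681 × 4.54 − 0.102) − 1] = 80.54 / 46.84 = 1.720 mg/L.
Observed yield with endogenous decay: Y_obs = Y / (1 + k_d·θ_c) = 0.681 / (1 + 0.102 × 16.0) = 0.681 / 2.632 = 0.2587 g VSS/g BOD₅.
Q·(S₀ − S) = 1520 × (1440 − 1.72) × 10⁻³ = 2186 kg/d removed.
P_X = Y_obs · Q(S₀ − S) = 0.2587 × 2186 = 565.7 kg VSS/d.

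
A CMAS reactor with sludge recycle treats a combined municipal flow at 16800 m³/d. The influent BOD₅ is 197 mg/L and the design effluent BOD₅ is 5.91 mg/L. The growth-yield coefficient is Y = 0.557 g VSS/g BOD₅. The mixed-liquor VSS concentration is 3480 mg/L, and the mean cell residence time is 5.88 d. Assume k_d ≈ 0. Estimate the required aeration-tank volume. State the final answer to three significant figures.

V ≈ 3020 m³

V·X = Y·Q·ΔS·θ_c gives V = 0.557 × 16800 × (197 − 5.91) × 5.88 / 3480 = 3021 m³.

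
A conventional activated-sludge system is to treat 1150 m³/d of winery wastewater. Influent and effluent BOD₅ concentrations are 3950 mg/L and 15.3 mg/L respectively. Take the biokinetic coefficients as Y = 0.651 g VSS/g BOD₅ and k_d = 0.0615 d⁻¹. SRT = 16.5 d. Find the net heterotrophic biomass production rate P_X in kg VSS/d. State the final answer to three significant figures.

P_X ≈ 1460 kg VSS/d

Y_obs = Y / (1 + k_d θ_c) = 0.651 / (1 + 0.0615 × 16.5) = 0.651 / 2.015 = 0.3231.
Q·(S₀ − S) = 1150 × (3950 − 15.3) × 10⁻³ = 4525 kg/d removed.
So the net sludge growth is P_X = 0.3231 × 4525 = 1462 kg VSS/d.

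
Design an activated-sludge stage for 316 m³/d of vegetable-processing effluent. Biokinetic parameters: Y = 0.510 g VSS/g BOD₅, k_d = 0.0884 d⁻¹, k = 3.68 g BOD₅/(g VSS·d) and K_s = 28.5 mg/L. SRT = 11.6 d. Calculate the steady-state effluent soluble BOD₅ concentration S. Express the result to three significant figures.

S ≈ 2.92 mg/L

For a completely mixed reactor with recycle the Lawrence–McCarty relation gives S = K_s·(1 + k_d·θ_c) / [θ_c·(Y·k − k_d) − 1] = 28.5 × (1 + 0.0884 × 11.6) / [11.6 × (0.510 × 3.68 − 0.0884) − 1] = 57.73 / 19.75 = 2.923 mg/L.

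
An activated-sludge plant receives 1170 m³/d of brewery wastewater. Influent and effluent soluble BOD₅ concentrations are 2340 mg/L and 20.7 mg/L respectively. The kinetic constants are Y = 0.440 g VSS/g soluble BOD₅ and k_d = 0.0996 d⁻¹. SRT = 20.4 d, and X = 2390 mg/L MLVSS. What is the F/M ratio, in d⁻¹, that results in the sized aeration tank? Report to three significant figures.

F/M ≈ 0.341 d⁻¹

Steady-state biomass mass balance: V·X·(1 + k_d·θ_c) = Y·Q·(S₀ − S)·θ_c, so V = 0.440 × 1170 × (2340 − 20.7) × 20.4 / [2390 × (1 + 0.0996 × 20.4)] = 2.44×10^7 / 7246 = 3361 m³.
Food-to-microorganism ratio F/M = Q S₀ / (V X) = 1170 × 2340 / (3361 × 2390) = 0.3408 d⁻¹.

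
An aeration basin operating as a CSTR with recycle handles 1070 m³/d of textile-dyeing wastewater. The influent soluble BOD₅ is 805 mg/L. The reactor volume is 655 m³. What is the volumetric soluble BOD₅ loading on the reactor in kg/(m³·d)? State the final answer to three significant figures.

L_v ≈ 1.32 kg soluble BOD₅/(m³·d)

Applied soluble BOD₅ load per unit volume = Q·S₀/V = (1070 × 805/1000)/655.0 = 1.315 kg soluble BOD₅·m⁻³·d⁻¹.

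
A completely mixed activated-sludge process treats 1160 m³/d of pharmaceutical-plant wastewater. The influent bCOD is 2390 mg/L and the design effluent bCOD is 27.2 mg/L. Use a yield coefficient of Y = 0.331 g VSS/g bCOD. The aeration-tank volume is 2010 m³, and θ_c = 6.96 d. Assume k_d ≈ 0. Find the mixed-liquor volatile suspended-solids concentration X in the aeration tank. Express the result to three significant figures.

X ≈ 3140 mg/L

X = Y·Q·ΔS·θ_c / V = 0.331 × 1160 × (2390 − 27.2) × 6.96 / 2010 = 3141 mg/L.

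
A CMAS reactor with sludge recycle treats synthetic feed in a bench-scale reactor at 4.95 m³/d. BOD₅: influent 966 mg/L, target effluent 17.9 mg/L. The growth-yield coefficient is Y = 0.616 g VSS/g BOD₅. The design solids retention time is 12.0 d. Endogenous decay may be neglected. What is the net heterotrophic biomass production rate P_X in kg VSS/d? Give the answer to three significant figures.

P_X ≈ 2.89 kg VSS/d

Since k_d ≈ 0, Y_obs = Y = 0.616 g VSS/g BOD₅.
ΔS = 966 − 17.9 = 948.1 mg/L, so the substrate removal rate is 4.95 × 948.1/1000 = 4.693 kg BOD₅/d.
So the net sludge growth is P_X = 0.6160 × 4.693 = 2.891 kg VSS/d.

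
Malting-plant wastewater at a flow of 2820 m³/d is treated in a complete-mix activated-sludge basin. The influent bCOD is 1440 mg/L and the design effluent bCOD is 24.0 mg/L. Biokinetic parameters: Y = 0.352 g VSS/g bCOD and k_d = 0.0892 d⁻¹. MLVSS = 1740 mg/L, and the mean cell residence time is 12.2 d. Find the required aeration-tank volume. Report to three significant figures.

V ≈ 4720 m³

From the SRT design equation V = Y Q (S₀−S) θ_c / [X (1 + k_d θ_c)] = 0.352 × 2820 × (1440 − 24.0) × 12.2 / [1740 × (1 + 0.0892 × 12.2)] = 1.71×10^7 / 3634 = 4719 m³.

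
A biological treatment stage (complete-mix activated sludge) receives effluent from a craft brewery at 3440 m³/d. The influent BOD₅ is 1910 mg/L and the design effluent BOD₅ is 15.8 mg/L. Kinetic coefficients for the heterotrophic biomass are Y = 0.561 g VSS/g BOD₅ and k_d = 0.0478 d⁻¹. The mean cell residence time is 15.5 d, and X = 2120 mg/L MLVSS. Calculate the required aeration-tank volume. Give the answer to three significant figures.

V ≈ 15400 m³

From the SRT design equation V = Y Q (S₀−S) θ_c / [X (1 + k_d θ_c)] = 0.561 × 3440 × (1910 − 15.8) × 15.5 / [2120 × (1 + 0.0478 × 15.5)] = 5.67×10^7 / 3691 = 15352 m³.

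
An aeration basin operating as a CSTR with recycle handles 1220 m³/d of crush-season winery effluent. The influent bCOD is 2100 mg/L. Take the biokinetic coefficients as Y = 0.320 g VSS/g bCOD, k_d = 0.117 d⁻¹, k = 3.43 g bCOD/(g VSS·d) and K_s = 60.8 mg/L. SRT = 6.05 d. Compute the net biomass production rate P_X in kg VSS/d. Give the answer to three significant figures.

From the Monod/SRT balance for a CMAS, S = K_s·(1+k_d θ_c)/[θ_c·(Y k − k_d) − 1] = 60.8 × (1 + 0.117 × 6.05) / [6.05 × (0.320 × 3.43 − 0.117) − 1] = 103.8 / 4.933 = 21.05 mg/L.
Y_obs = Y / (1 + k_d θ_c) = 0.320 / (1 + 0.117 × 6.05) = 0.320 / 1.708 = 0.1874.
Mass of bCOD removed per day: Q(S₀ − S) = 1220 × 2079 g/m³ = 2536 kg/d.
Net biomass production P_X = Y_obs × Q·(S₀ − S) = 0.1874 × 2536 = 475.2 kg VSS/d.

P_X ≈ 475 kg VSS/d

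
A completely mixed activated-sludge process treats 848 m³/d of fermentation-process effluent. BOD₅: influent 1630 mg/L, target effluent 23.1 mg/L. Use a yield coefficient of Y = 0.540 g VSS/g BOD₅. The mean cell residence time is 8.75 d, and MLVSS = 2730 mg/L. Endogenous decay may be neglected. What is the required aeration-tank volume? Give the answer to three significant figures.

V ≈ 2360 m³

Biomass mass balance (decay neglected): V·X = Y·Q·(S₀ − S)·θ_c, so V = 0.540 × 848 × (1630 − 23.1) × 8.75 / 2730 = 2358 m³.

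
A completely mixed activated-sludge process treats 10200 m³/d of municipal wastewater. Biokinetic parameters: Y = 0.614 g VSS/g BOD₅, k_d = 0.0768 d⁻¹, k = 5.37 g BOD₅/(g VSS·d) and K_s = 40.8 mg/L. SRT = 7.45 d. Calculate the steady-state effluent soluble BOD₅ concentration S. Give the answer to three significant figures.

For a completely mixed reactor with recycle the Lawrence–McCarty relation gives S = K_s·(1 + k_d·θ_c) / [θ_c·(Y·k − k_d) − 1] = 40.8 × (1 + 0.0768 × 7.45) / [7.45 × (0.614 × 5.37 − 0.0768) − 1] = 64.14 / 22.99 = 2.790 mg/L.

S ≈ 2.79 mg/L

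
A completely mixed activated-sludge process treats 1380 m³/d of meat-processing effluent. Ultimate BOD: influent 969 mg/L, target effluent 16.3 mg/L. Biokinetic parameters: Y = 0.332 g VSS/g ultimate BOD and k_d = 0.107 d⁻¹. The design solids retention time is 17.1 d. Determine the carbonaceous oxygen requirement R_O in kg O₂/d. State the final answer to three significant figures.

R_O ≈ 1100 kg O₂/d

Correct the yield for decay: Y_obs = Y/(1 + k_d θ_c) = 0.332 / (1 + 0.107 × 17.1) = 0.332 / 2.830 = 0.1173.
Mass of ultimate BOD removed per day: Q(S₀ − S) = 1380 × 952.7 g/m³ = 1315 kg/d.
P_X = Y_obs·Q·(S₀ − S) = 0.1173 × 1315 = 154.3 kg VSS/d.
Carbonaceous O₂ demand = substrate oxidised − cell-mass equivalent = 1315 − 1.42 × 154.3 = 1096 kg O₂/d.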